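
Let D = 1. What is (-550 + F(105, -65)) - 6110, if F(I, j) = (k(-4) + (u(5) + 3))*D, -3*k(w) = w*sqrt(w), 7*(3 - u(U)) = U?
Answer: -46583/7 + 8*I/3 ≈ -6654.7 + 2.6667*I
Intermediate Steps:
u(U) = 3 - U/7
k(w) = -w**(3/2)/3 (k(w) = -w*sqrt(w)/3 = -w**(3/2)/3)
F(I, j) = 37/7 + 8*I/3 (F(I, j) = (-(-8)*I/3 + ((3 - 1/7*5) + 3))*1 = (-(-8)*I/3 + ((3 - 5/7) + 3))*1 = (8*I/3 + (16/7 + 3))*1 = (8*I/3 + 37/7)*1 = (37/7 + 8*I/3)*1 = 37/7 + 8*I/3)
(-550 + F(105, -65)) - 6110 = (-550 + (37/7 + 8*I/3)) - 6110 = (-3813/7 + 8*I/3) - 6110 = -46583/7 + 8*I/3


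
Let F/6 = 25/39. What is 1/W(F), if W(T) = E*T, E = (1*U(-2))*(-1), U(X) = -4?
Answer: 13/200 ≈ 0.065000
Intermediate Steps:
F = 50/13 (F = 6*(25/39) = 50/13 ≈ 3.8462)
E = 4 (E = (1*(-4))*(-1) = -4*(-1) = 4)
W(T) = 4*T
1/W(F) = 1/(4*(50/13)) = 1/(200/13) = 13/200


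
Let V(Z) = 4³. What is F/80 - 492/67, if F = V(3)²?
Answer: 14692/335 ≈ 43.857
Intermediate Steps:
V(Z) = 64
F = 4096 (F = 64² = 4096)
F/80 - 492/67 = 4096/80 - 492/67 = 4096*(1/80) - 492*1/67 = 256/5 - 492/67 = 14692/335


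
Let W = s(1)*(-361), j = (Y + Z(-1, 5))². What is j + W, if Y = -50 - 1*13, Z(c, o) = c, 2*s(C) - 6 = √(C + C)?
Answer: 3013 - 361*√2/2 ≈ 2757.7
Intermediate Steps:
s(C) = 3 + √2*√C/2 (s(C) = 3 + √(C + C)/2 = 3 + √(2*C)/2 = 3 + (√2*√C)/2 = 3 + √2*√C/2)
Y = -63 (Y = -50 - 13 = -63)
j = 4096 (j = (-63 - 1)² = (-64)² = 4096)
W = -1083 - 361*√2/2 (W = (3 + √2*√1/2)*(-361) = (3 + (½)*√2*1)*(-361) = (3 + √2/2)*(-361) = -1083 - 361*√2/2 ≈ -1338.3)
j + W = 4096 + (-1083 - 361*√2/2) = 3013 - 361*√2/2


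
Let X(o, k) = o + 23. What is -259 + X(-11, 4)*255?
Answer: 2801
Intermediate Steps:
X(o, k) = 23 + o
-259 + X(-11, 4)*255 = -259 + (23 - 11)*255 = -259 + 12*255 = -259 + 3060 = 2801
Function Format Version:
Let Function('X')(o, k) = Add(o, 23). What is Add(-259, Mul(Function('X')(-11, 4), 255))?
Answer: 2801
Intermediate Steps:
Function('X')(o, k) = Add(23, o)
Add(-259, Mul(Function('X')(-11, 4), 255)) = Add(-259, Mul(Add(23, -11), 255)) = Add(-259, Mul(12, 255)) = Add(-259, 3060) = 2801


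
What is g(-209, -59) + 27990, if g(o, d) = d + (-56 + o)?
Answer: 27666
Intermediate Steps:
g(o, d) = -56 + d + o
g(-209, -59) + 27990 = (-56 - 59 - 209) + 27990 = -324 + 27990 = 27666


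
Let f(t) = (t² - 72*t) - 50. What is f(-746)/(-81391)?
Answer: -610178/81391 ≈ -7.4969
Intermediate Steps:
f(t) = -50 + t² - 72*t
f(-746)/(-81391) = (-50 + (-746)² - 72*(-746))/(-81391) = (-50 + 556516 + 53712)*(-1/81391) = 610178*(-1/81391) = -610178/81391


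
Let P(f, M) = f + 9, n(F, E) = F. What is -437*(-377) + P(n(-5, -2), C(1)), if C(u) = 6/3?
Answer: 164753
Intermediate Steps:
C(u) = 2 (C(u) = 6*(⅓) = 2)
P(f, M) = 9 + f
-437*(-377) + P(n(-5, -2), C(1)) = -437*(-377) + (9 - 5) = 164749 + 4 = 164753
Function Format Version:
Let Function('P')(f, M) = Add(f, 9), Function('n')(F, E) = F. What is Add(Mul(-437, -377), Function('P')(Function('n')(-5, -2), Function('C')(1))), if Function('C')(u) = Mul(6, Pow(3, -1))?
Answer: 164753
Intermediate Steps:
Function('C')(u) = 2 (Function('C')(u) = Mul(6, Rational(1, 3)) = 2)
Function('P')(f, M) = Add(9, f)
Add(Mul(-437, -377), Function('P')(Function('n')(-5, -2), Function('C')(1))) = Add(Mul(-437, -377), Add(9, -5)) = Add(164749, 4) = 164753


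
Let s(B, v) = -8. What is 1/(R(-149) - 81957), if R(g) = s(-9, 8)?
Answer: -1/81965 ≈ -1.2200e-5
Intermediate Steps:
R(g) = -8
1/(R(-149) - 81957) = 1/(-8 - 81957) = 1/(-81965) = -1/81965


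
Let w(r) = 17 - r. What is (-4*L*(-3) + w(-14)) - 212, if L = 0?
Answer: -181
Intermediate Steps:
(-4*L*(-3) + w(-14)) - 212 = (-4*0*(-3) + (17 - 1*(-14))) - 212 = (0*(-3) + (17 + 14)) - 212 = (0 + 31) - 212 = 31 - 212 = -181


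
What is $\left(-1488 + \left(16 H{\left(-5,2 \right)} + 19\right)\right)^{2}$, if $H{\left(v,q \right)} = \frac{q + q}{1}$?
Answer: $1974025$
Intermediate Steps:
$H{\left(v,q \right)} = 2 q$ ($H{\left(v,q \right)} = 2 q 1 = 2 q$)
$\left(-1488 + \left(16 H{\left(-5,2 \right)} + 19\right)\right)^{2} = \left(-1488 + \left(16 \cdot 2 \cdot 2 + 19\right)\right)^{2} = \left(-1488 + \left(16 \cdot 4 + 19\right)\right)^{2} = \left(-1488 + \left(64 + 19\right)\right)^{2} = \left(-1488 + 83\right)^{2} = \left(-1405\right)^{2} = 1974025$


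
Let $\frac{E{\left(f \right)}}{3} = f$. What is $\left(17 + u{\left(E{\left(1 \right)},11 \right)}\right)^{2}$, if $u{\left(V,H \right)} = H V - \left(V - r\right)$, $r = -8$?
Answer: $1521$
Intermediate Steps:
$E{\left(f \right)} = 3 f$
$u{\left(V,H \right)} = -8 - V + H V$ ($u{\left(V,H \right)} = H V - \left(8 + V\right) = -8 - V + H V$)
$\left(17 + u{\left(E{\left(1 \right)},11 \right)}\right)^{2} = \left(17 - \left(8 + 3 - 33 \cdot 1\right)\right)^{2} = \left(17 - -22\right)^{2} = \left(17 + 22\right)^{2} = 39^{2} = 1521$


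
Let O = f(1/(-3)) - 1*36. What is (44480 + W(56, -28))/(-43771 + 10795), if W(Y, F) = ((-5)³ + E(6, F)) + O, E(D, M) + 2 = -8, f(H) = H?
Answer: -66463/49464 ≈ -1.3437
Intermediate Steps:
O = -109/3 (O = 1/(-3) - 1*36 = -⅓ - 36 = -109/3 ≈ -36.333)
E(D, M) = -10 (E(D, M) = -2 - 8 = -10)
W(Y, F) = -514/3 (W(Y, F) = ((-5)³ - 10) - 109/3 = (-125 - 10) - 109/3 = -135 - 109/3 = -514/3)
(44480 + W(56, -28))/(-43771 + 10795) = (44480 - 514/3)/(-43771 + 10795) = (132926/3)/(-32976) = (132926/3)*(-1/32976) = -66463/49464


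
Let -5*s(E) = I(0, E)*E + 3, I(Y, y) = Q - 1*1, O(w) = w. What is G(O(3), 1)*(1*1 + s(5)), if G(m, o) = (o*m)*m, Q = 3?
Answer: -72/5 ≈ -14.400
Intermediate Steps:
I(Y, y) = 2 (I(Y, y) = 3 - 1*1 = 3 - 1 = 2)
G(m, o) = o*m² (G(m, o) = (m*o)*m = o*m²)
s(E) = -⅗ - 2*E/5 (s(E) = -(2*E + 3)/5 = -(3 + 2*E)/5 = -⅗ - 2*E/5)
G(O(3), 1)*(1*1 + s(5)) = (1*3²)*(1*1 + (-⅗ - ⅖*5)) = (1*9)*(1 + (-⅗ - 2)) = 9*(1 - 13/5) = 9*(-8/5) = -72/5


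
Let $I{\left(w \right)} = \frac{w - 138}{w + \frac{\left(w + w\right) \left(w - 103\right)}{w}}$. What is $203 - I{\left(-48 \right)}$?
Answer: $\frac{35432}{175} \approx 202.47$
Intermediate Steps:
$I{\left(w \right)} = \frac{-138 + w}{-206 + 3 w}$ ($I{\left(w \right)} = \frac{-138 + w}{w + \frac{2 w \left(-103 + w\right)}{w}} = \frac{-138 + w}{w + \left(-206 + 2 w\right)} = \frac{-138 + w}{-206 + 3 w}$)
$203 - I{\left(-48 \right)} = 203 - \frac{-138 - 48}{-206 + 3 \left(-48\right)} = 203 - \frac{1}{-206 - 144} \left(-186\right) = 203 - \frac{1}{-350} \left(-186\right) = 203 - \left(- \frac{1}{350}\right) \left(-186\right) = 203 - \frac{93}{175} = \frac{35432}{175}$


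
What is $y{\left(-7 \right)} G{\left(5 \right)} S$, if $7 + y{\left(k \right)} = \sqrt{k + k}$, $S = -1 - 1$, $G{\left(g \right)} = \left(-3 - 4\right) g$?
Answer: $-490 + 70 i \sqrt{14} \approx -490.0 + 261.92 i$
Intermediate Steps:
$G{\left(g \right)} = - 7 g$
$S = -2$
$y{\left(k \right)} = -7 + \sqrt{2} \sqrt{k}$ ($y{\left(k \right)} = -7 + \sqrt{k + k} = -7 + \sqrt{2 k} = -7 + \sqrt{2} \sqrt{k}$)
$y{\left(-7 \right)} G{\left(5 \right)} S = \left(-7 + \sqrt{2} \sqrt{-7}\right) \left(-7\right) 5 \left(-2\right) = \left(-7 + \sqrt{2} i \sqrt{7}\right) \left(\left(-35\right) \left(-2\right)\right) = \left(-7 + i \sqrt{14}\right) 70 = -490 + 70 i \sqrt{14}$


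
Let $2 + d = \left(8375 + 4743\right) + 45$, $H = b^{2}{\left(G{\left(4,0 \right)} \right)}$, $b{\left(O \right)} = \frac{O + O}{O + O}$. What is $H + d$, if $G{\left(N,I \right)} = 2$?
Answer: $13162$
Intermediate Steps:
$b{\left(O \right)} = 1$ ($b{\left(O \right)} = \frac{2 O}{2 O} = 2 O \frac{1}{2 O} = 1$)
$H = 1$ ($H = 1^{2} = 1$)
$d = 13161$ ($d = -2 + \left(\left(8375 + 4743\right) + 45\right) = -2 + \left(13118 + 45\right) = -2 + 13163 = 13161$)
$H + d = 1 + 13161 = 13162$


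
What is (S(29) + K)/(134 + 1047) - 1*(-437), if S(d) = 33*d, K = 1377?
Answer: 518431/1181 ≈ 438.98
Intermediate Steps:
(S(29) + K)/(134 + 1047) - 1*(-437) = (33*29 + 1377)/(134 + 1047) - 1*(-437) = (957 + 1377)/1181 + 437 = 2334*(1/1181) + 437 = 2334/1181 + 437 = 518431/1181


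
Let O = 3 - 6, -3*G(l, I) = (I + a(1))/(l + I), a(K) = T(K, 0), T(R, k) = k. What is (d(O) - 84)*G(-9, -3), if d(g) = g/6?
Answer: 169/24 ≈ 7.0417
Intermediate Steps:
a(K) = 0
G(l, I) = -I/(3*(I + l)) (G(l, I) = -(I + 0)/(3*(l + I)) = -I/(3*(I + l)))
O = -3
d(g) = g/6 (d(g) = g*(⅙) = g/6)
(d(O) - 84)*G(-9, -3) = ((⅙)*(-3) - 84)*(-1*(-3)/(3*(-3) + 3*(-9))) = (-½ - 84)*(-1*(-3)/(-9 - 27)) = -(-169)*(-3)/(2*(-36)) = -(-169)*(-3)*(-1)/(2*36) = -169/2*(-1/12) = 169/24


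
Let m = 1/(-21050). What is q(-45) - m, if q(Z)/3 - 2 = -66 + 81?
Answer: 1073551/21050 ≈ 51.000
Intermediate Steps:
q(Z) = 51 (q(Z) = 6 + 3*(-66 + 81) = 6 + 3*15 = 6 + 45 = 51)
m = -1/21050 ≈ -4.7506e-5
q(-45) - m = 51 - 1*(-1/21050) = 51 + 1/21050 = 1073551/21050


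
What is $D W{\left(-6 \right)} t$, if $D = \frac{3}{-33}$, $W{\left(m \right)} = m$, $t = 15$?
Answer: $\frac{90}{11} \approx 8.1818$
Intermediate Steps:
$D = - \frac{1}{11}$ ($D = 3 \left(- \frac{1}{33}\right) = - \frac{1}{11} \approx -0.090909$)
$D W{\left(-6 \right)} t = \left(- \frac{1}{11}\right) \left(-6\right) 15 = \frac{6}{11} \cdot 15 = \frac{90}{11}$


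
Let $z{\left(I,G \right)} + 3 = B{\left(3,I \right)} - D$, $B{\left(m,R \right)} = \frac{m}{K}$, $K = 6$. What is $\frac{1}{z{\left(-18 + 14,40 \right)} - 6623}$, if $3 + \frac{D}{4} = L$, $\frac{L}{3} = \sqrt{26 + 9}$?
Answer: $- \frac{8818}{58311123} + \frac{16 \sqrt{35}}{58311123} \approx -0.0001496$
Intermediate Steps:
$B{\left(m,R \right)} = \frac{m}{6}$
$L = 3 \sqrt{35}$ ($L = 3 \sqrt{26 + 9} = 3 \sqrt{35} \approx 17.748$)
$D = -12 + 12 \sqrt{35}$ ($D = -12 + 4 \cdot 3 \sqrt{35} = -12 + 12 \sqrt{35} \approx 58.993$)
$z{\left(I,G \right)} = \frac{19}{2} - 12 \sqrt{35}$ ($z{\left(I,G \right)} = -3 + \left(\frac{1}{6} \cdot 3 - \left(-12 + 12 \sqrt{35}\right)\right) = -3 + \left(\frac{1}{2} + \left(12 - 12 \sqrt{35}\right)\right) = -3 + \left(\frac{25}{2} - 12 \sqrt{35}\right) = \frac{19}{2} - 12 \sqrt{35}$)
$\frac{1}{z{\left(-18 + 14,40 \right)} - 6623} = \frac{1}{\left(\frac{19}{2} - 12 \sqrt{35}\right) - 6623} = \frac{1}{- \frac{13227}{2} - 12 \sqrt{35}}$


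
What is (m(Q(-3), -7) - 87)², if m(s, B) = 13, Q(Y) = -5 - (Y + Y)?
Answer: 5476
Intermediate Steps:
Q(Y) = -5 - 2*Y
(m(Q(-3), -7) - 87)² = (13 - 87)² = (-74)² = 5476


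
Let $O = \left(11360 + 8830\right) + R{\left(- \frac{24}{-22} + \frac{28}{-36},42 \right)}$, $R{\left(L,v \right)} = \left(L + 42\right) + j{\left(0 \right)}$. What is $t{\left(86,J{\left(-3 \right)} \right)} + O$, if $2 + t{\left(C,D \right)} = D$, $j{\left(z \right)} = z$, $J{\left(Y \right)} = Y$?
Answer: $\frac{2002504}{99} \approx 20227.0$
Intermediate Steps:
$t{\left(C,D \right)} = -2 + D$
$R{\left(L,v \right)} = 42 + L$ ($R{\left(L,v \right)} = \left(L + 42\right) + 0 = \left(42 + L\right) + 0 = 42 + L$)
$O = \frac{2002999}{99}$ ($O = \left(11360 + 8830\right) + \left(42 + \left(- \frac{24}{-22} + \frac{28}{-36}\right)\right) = 20190 + \left(42 + \left(\left(-24\right) \left(- \frac{1}{22}\right) + 28 \left(- \frac{1}{36}\right)\right)\right) = 20190 + \left(42 + \left(\frac{12}{11} - \frac{7}{9}\right)\right) = 20190 + \left(42 + \frac{31}{99}\right) = 20190 + \frac{4189}{99} = \frac{2002999}{99} \approx 20232.0$)
$t{\left(86,J{\left(-3 \right)} \right)} + O = \left(-2 - 3\right) + \frac{2002999}{99} = -5 + \frac{2002999}{99} = \frac{2002504}{99}$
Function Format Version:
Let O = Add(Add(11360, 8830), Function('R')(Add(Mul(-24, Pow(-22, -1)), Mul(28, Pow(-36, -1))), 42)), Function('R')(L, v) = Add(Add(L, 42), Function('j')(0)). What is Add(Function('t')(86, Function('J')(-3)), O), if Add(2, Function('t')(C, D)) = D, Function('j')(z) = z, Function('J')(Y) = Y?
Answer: Rational(2002504, 99) ≈ 20227.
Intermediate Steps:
Function('t')(C, D) = Add(-2, D)
Function('R')(L, v) = Add(42, L) (Function('R')(L, v) = Add(Add(L, 42), 0) = Add(Add(42, L), 0) = Add(42, L))
O = Rational(2002999, 99) (O = Add(Add(11360, 8830), Add(42, Add(Mul(-24, Pow(-22, -1)), Mul(28, Pow(-36, -1))))) = Add(20190, Add(42, Add(Mul(-24, Rational(-1, 22)), Mul(28, Rational(-1, 36))))) = Add(20190, Add(42, Add(Rational(12, 11), Rational(-7, 9)))) = Add(20190, Add(42, Rational(31, 99))) = Add(20190, Rational(4189, 99)) = Rational(2002999, 99) ≈ 20232.)
Add(Function('t')(86, Function('J')(-3)), O) = Add(Add(-2, -3), Rational(2002999, 99)) = Add(-5, Rational(2002999, 99)) = Rational(2002504, 99)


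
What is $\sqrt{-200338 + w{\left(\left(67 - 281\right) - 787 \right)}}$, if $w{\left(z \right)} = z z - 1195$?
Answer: $2 \sqrt{200117} \approx 894.69$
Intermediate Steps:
$w{\left(z \right)} = -1195 + z^{2}$ ($w{\left(z \right)} = z^{2} - 1195 = -1195 + z^{2}$)
$\sqrt{-200338 + w{\left(\left(67 - 281\right) - 787 \right)}} = \sqrt{-200338 - \left(1195 - \left(\left(67 - 281\right) - 787\right)^{2}\right)} = \sqrt{-200338 - \left(1195 - \left(-214 - 787\right)^{2}\right)} = \sqrt{-200338 - \left(1195 - \left(-1001\right)^{2}\right)} = \sqrt{-200338 + \left(-1195 + 1002001\right)} = \sqrt{-200338 + 1000806} = \sqrt{800468} = 2 \sqrt{200117}$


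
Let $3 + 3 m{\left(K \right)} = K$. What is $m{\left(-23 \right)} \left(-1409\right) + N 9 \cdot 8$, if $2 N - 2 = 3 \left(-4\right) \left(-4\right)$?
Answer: $\frac{42034}{3} \approx 14011.0$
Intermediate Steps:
$N = 25$ ($N = 1 + \frac{3 \left(-4\right) \left(-4\right)}{2} = 1 + \frac{\left(-12\right) \left(-4\right)}{2} = 1 + \frac{1}{2} \cdot 48 = 1 + 24 = 25$)
$m{\left(K \right)} = -1 + \frac{K}{3}$
$m{\left(-23 \right)} \left(-1409\right) + N 9 \cdot 8 = \left(-1 + \frac{1}{3} \left(-23\right)\right) \left(-1409\right) + 25 \cdot 9 \cdot 8 = \left(-1 - \frac{23}{3}\right) \left(-1409\right) + 225 \cdot 8 = \left(- \frac{26}{3}\right) \left(-1409\right) + 1800 = \frac{36634}{3} + 1800 = \frac{42034}{3}$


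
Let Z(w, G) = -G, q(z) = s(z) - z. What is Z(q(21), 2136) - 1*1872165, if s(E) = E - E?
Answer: -1874301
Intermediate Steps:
s(E) = 0
q(z) = -z (q(z) = 0 - z = -z)
Z(q(21), 2136) - 1*1872165 = -1*2136 - 1*1872165 = -2136 - 1872165 = -1874301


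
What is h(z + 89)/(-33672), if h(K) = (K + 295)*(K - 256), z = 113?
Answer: 4473/5612 ≈ 0.79704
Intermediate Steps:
h(K) = (-256 + K)*(295 + K) (h(K) = (295 + K)*(-256 + K) = (-256 + K)*(295 + K))
h(z + 89)/(-33672) = (-75520 + (113 + 89)**2 + 39*(113 + 89))/(-33672) = (-75520 + 202**2 + 39*202)*(-1/33672) = (-75520 + 40804 + 7878)*(-1/33672) = -26838*(-1/33672) = 4473/5612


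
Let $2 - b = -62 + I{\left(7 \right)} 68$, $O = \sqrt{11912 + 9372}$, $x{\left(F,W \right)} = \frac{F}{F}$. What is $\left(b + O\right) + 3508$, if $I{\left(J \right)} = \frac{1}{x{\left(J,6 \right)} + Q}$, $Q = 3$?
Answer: $3555 + 2 \sqrt{5321} \approx 3700.9$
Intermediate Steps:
$x{\left(F,W \right)} = 1$
$O = 2 \sqrt{5321}$ ($O = \sqrt{21284} = 2 \sqrt{5321} \approx 145.89$)
$I{\left(J \right)} = \frac{1}{4}$ ($I{\left(J \right)} = \frac{1}{1 + 3} = \frac{1}{4}$)
$b = 47$ ($b = 2 - \left(-62 + \frac{1}{4} \cdot 68\right) = 2 - \left(-62 + 17\right) = 2 - -45 = 2 + 45 = 47$)
$\left(b + O\right) + 3508 = \left(47 + 2 \sqrt{5321}\right) + 3508 = 3555 + 2 \sqrt{5321}$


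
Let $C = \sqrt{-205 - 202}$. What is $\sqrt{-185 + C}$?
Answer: $\sqrt{-185 + i \sqrt{407}} \approx 0.74052 + 13.622 i$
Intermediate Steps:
$C = i \sqrt{407}$ ($C = \sqrt{-407} = i \sqrt{407} \approx 20.174 i$)
$\sqrt{-185 + C} = \sqrt{-185 + i \sqrt{407}}$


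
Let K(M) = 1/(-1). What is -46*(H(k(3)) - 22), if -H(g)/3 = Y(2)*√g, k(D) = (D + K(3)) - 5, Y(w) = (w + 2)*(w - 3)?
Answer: 1012 - 552*I*√3 ≈ 1012.0 - 956.09*I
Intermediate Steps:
K(M) = -1 (K(M) = 1*(-1) = -1)
Y(w) = (-3 + w)*(2 + w) (Y(w) = (2 + w)*(-3 + w) = (-3 + w)*(2 + w))
k(D) = -6 + D (k(D) = (D - 1) - 5 = (-1 + D) - 5 = -6 + D)
H(g) = 12*√g (H(g) = -3*(-6 + 2² - 1*2)*√g = -3*(-6 + 4 - 2)*√g = -(-12)*√g = 12*√g)
-46*(H(k(3)) - 22) = -46*(12*√(-6 + 3) - 22) = -46*(12*√(-3) - 22) = -46*(12*(I*√3) - 22) = -46*(12*I*√3 - 22) = -46*(-22 + 12*I*√3) = 1012 - 552*I*√3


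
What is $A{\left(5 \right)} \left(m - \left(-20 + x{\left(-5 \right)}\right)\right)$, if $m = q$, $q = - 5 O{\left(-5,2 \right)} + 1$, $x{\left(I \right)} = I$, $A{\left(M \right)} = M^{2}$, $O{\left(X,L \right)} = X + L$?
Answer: $1025$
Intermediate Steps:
$O{\left(X,L \right)} = L + X$
$q = 16$ ($q = - 5 \left(2 - 5\right) + 1 = \left(-5\right) \left(-3\right) + 1 = 15 + 1 = 16$)
$m = 16$
$A{\left(5 \right)} \left(m - \left(-20 + x{\left(-5 \right)}\right)\right) = 5^{2} \left(16 + \left(20 - -5\right)\right) = 25 \left(16 + \left(20 + 5\right)\right) = 25 \left(16 + 25\right) = 25 \cdot 41 = 1025$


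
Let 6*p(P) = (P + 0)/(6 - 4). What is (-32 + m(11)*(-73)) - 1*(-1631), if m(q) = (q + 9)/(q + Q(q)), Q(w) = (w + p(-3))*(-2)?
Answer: 36499/21 ≈ 1738.0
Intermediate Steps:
p(P) = P/12 (p(P) = ((P + 0)/(6 - 4))/6 = (P/2)/6 = P/12)
Q(w) = 1/2 - 2*w (Q(w) = (w + (1/12)*(-3))*(-2) = (w - 1/4)*(-2) = (-1/4 + w)*(-2) = 1/2 - 2*w)
m(q) = (9 + q)/(1/2 - q) (m(q) = (q + 9)/(q + (1/2 - 2*q)) = (9 + q)/(1/2 - q))
(-32 + m(11)*(-73)) - 1*(-1631) = (-32 + (2*(-9 - 1*11)/(-1 + 2*11))*(-73)) - 1*(-1631) = (-32 + (2*(-9 - 11)/(-1 + 22))*(-73)) + 1631 = (-32 + (2*(-20)/21)*(-73)) + 1631 = (-32 + (2*(1/21)*(-20))*(-73)) + 1631 = (-32 - 40/21*(-73)) + 1631 = (-32 + 2920/21) + 1631 = 2248/21 + 1631 = 36499/21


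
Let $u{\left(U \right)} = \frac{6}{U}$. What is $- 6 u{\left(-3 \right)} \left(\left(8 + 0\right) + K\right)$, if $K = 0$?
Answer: $96$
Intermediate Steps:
$- 6 u{\left(-3 \right)} \left(\left(8 + 0\right) + K\right) = - 6 \frac{6}{-3} \left(\left(8 + 0\right) + 0\right) = - 6 \cdot 6 \left(- \frac{1}{3}\right) \left(8 + 0\right) = \left(-6\right) \left(-2\right) 8 = 12 \cdot 8 = 96$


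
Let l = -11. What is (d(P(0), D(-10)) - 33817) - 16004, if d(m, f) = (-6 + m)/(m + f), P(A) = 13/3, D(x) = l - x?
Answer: -99643/2 ≈ -49822.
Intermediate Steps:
D(x) = -11 - x
P(A) = 13/3 (P(A) = 13*(⅓) = 13/3)
d(m, f) = (-6 + m)/(f + m)
(d(P(0), D(-10)) - 33817) - 16004 = ((-6 + 13/3)/((-11 - 1*(-10)) + 13/3) - 33817) - 16004 = (-5/3/((-11 + 10) + 13/3) - 33817) - 16004 = (-5/3/(-1 + 13/3) - 33817) - 16004 = (-5/3/(10/3) - 33817) - 16004 = ((3/10)*(-5/3) - 33817) - 16004 = (-½ - 33817) - 16004 = -67635/2 - 16004 = -99643/2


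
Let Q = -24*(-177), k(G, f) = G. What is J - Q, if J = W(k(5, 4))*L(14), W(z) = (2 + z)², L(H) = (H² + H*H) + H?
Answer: 15646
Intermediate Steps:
L(H) = H + 2*H² (L(H) = (H² + H²) + H = 2*H² + H = H + 2*H²)
Q = 4248
J = 19894 (J = (2 + 5)²*(14*(1 + 2*14)) = 7²*(14*(1 + 28)) = 49*(14*29) = 49*406 = 19894)
J - Q = 19894 - 1*4248 = 19894 - 4248 = 15646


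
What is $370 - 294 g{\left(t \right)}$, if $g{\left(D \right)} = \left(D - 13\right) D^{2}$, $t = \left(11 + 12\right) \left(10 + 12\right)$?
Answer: $-37110369542$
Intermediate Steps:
$t = 506$ ($t = 23 \cdot 22 = 506$)
$g{\left(D \right)} = D^{2} \left(-13 + D\right)$ ($g{\left(D \right)} = \left(-13 + D\right) D^{2} = D^{2} \left(-13 + D\right)$)
$370 - 294 g{\left(t \right)} = 370 - 294 \cdot 506^{2} \left(-13 + 506\right) = 370 - 294 \cdot 256036 \cdot 493 = 370 - 37110369912 = -37110369542$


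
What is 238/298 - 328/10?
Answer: -23841/745 ≈ -32.001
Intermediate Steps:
238/298 - 328/10 = 238*(1/298) - 328*1/10 = 119/149 - 164/5 = -23841/745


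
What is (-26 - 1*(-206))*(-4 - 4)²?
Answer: 11520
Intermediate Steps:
(-26 - 1*(-206))*(-4 - 4)² = (-26 + 206)*(-8)² = 180*64 = 11520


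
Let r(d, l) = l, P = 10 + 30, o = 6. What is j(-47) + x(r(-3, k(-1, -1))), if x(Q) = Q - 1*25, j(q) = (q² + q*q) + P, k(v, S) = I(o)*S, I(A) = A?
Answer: 4427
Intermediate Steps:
P = 40
k(v, S) = 6*S
j(q) = 40 + 2*q² (j(q) = (q² + q*q) + 40 = (q² + q²) + 40 = 2*q² + 40 = 40 + 2*q²)
x(Q) = -25 + Q (x(Q) = Q - 25 = -25 + Q)
j(-47) + x(r(-3, k(-1, -1))) = (40 + 2*(-47)²) + (-25 + 6*(-1)) = (40 + 2*2209) + (-25 - 6) = (40 + 4418) - 31 = 4458 - 31 = 4427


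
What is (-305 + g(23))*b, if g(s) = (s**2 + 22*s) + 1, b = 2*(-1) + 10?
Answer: 5848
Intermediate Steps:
b = 8 (b = -2 + 10 = 8)
g(s) = 1 + s**2 + 22*s
(-305 + g(23))*b = (-305 + (1 + 23**2 + 22*23))*8 = (-305 + (1 + 529 + 506))*8 = (-305 + 1036)*8 = 731*8 = 5848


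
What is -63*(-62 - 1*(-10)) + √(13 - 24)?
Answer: 3276 + I*√11 ≈ 3276.0 + 3.3166*I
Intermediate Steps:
-63*(-62 - 1*(-10)) + √(13 - 24) = -63*(-62 + 10) + √(-11) = -63*(-52) + I*√11 = 3276 + I*√11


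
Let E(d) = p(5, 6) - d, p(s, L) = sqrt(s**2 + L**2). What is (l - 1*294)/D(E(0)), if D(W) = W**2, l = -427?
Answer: -721/61 ≈ -11.820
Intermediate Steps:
p(s, L) = sqrt(L**2 + s**2)
E(d) = sqrt(61) - d (E(d) = sqrt(6**2 + 5**2) - d = sqrt(36 + 25) - d = sqrt(61) - d)
(l - 1*294)/D(E(0)) = (-427 - 1*294)/((sqrt(61) - 1*0)**2) = (-427 - 294)/((sqrt(61) + 0)**2) = -721/((sqrt(61))**2) = -721/61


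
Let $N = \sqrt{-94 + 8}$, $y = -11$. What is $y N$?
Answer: $- 11 i \sqrt{86} \approx - 102.01 i$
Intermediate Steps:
$N = i \sqrt{86}$ ($N = \sqrt{-86} = i \sqrt{86} \approx 9.2736 i$)
$y N = - 11 i \sqrt{86}$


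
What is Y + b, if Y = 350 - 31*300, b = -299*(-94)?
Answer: 19156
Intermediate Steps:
b = 28106
Y = -8950 (Y = 350 - 9300 = -8950)
Y + b = -8950 + 28106 = 19156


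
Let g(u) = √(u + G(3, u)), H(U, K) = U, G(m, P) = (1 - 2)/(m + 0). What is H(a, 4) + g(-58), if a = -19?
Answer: -19 + 5*I*√21/3 ≈ -19.0 + 7.6376*I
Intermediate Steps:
G(m, P) = -1/m
g(u) = √(-⅓ + u) (g(u) = √(u - 1/3) = √(u - 1*⅓) = √(u - ⅓) = √(-⅓ + u))
H(a, 4) + g(-58) = -19 + √(-3 + 9*(-58))/3 = -19 + √(-3 - 522)/3 = -19 + √(-525)/3 = -19 + (5*I*√21)/3 = -19 + 5*I*√21/3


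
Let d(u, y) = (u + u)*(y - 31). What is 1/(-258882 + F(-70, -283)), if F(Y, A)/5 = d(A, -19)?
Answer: -1/117382 ≈ -8.5192e-6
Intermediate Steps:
d(u, y) = 2*u*(-31 + y) (d(u, y) = (2*u)*(-31 + y) = 2*u*(-31 + y))
F(Y, A) = -500*A (F(Y, A) = 5*(2*A*(-31 - 19)) = 5*(2*A*(-50)) = 5*(-100*A) = -500*A)
1/(-258882 + F(-70, -283)) = 1/(-258882 - 500*(-283)) = 1/(-258882 + 141500) = 1/(-117382) = -1/117382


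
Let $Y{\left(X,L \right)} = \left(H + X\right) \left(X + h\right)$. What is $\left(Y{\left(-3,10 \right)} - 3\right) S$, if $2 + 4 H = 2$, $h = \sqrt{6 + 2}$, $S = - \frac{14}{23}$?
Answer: $- \frac{84}{23} + \frac{84 \sqrt{2}}{23} \approx 1.5128$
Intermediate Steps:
$S = - \frac{14}{23}$ ($S = \left(-14\right) \frac{1}{23} = - \frac{14}{23} \approx -0.6087$)
$h = 2 \sqrt{2}$ ($h = \sqrt{8} = 2 \sqrt{2} \approx 2.8284$)
$H = 0$ ($H = - \frac{1}{2} + \frac{1}{4} \cdot 2 = - \frac{1}{2} + \frac{1}{2} = 0$)
$Y{\left(X,L \right)} = X \left(X + 2 \sqrt{2}\right)$ ($Y{\left(X,L \right)} = \left(0 + X\right) \left(X + 2 \sqrt{2}\right) = X \left(X + 2 \sqrt{2}\right)$)
$\left(Y{\left(-3,10 \right)} - 3\right) S = \left(- 3 \left(-3 + 2 \sqrt{2}\right) - 3\right) \left(- \frac{14}{23}\right) = \left(\left(9 - 6 \sqrt{2}\right) - 3\right) \left(- \frac{14}{23}\right) = \left(6 - 6 \sqrt{2}\right) \left(- \frac{14}{23}\right) = - \frac{84}{23} + \frac{84 \sqrt{2}}{23}$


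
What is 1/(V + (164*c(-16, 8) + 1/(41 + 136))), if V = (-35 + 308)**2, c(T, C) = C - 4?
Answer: 177/13307746 ≈ 1.3301e-5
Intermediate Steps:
c(T, C) = -4 + C
V = 74529 (V = 273**2 = 74529)
1/(V + (164*c(-16, 8) + 1/(41 + 136))) = 1/(74529 + (164*(-4 + 8) + 1/(41 + 136))) = 1/(74529 + (164*4 + 1/177)) = 1/(74529 + (656 + 1/177)) = 1/(74529 + 116113/177) = 1/(13307746/177) = 177/13307746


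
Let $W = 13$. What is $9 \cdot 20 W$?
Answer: $2340$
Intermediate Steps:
$9 \cdot 20 W = 9 \cdot 20 \cdot 13 = 180 \cdot 13 = 2340$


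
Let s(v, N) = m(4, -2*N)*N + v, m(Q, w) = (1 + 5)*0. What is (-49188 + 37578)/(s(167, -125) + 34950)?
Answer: -11610/35117 ≈ -0.33061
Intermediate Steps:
m(Q, w) = 0 (m(Q, w) = 6*0 = 0)
s(v, N) = v (s(v, N) = 0*N + v = 0 + v = v)
(-49188 + 37578)/(s(167, -125) + 34950) = (-49188 + 37578)/(167 + 34950) = -11610/35117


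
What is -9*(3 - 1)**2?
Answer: -36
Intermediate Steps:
-9*(3 - 1)**2 = -9*2**2 = -9*4 = -36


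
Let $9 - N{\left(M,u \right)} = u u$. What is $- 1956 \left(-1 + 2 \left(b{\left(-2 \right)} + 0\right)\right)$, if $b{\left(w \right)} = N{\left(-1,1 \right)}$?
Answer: $-29340$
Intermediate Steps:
$N{\left(M,u \right)} = 9 - u^{2}$ ($N{\left(M,u \right)} = 9 - u u = 9 - u^{2}$)
$b{\left(w \right)} = 8$ ($b{\left(w \right)} = 9 - 1^{2} = 9 - 1 = 8$)
$- 1956 \left(-1 + 2 \left(b{\left(-2 \right)} + 0\right)\right) = - 1956 \left(-1 + 2 \left(8 + 0\right)\right) = - 1956 \left(-1 + 2 \cdot 8\right) = - 1956 \left(-1 + 16\right) = \left(-1956\right) 15 = -29340$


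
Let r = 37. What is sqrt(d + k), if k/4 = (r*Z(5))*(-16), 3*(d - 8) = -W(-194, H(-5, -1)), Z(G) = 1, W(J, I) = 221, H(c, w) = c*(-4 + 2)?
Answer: 7*I*sqrt(447)/3 ≈ 49.332*I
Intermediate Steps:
H(c, w) = -2*c (H(c, w) = c*(-2) = -2*c)
d = -197/3 (d = 8 + (-1*221)/3 = 8 + (1/3)*(-221) = 8 - 221/3 = -197/3 ≈ -65.667)
k = -2368 (k = 4*((37*1)*(-16)) = 4*(37*(-16)) = 4*(-592) = -2368)
sqrt(d + k) = sqrt(-197/3 - 2368) = sqrt(-7301/3) = 7*I*sqrt(447)/3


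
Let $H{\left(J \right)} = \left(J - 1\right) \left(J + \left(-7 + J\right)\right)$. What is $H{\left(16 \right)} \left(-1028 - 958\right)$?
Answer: $-744750$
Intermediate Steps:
$H{\left(J \right)} = \left(-1 + J\right) \left(-7 + 2 J\right)$
$H{\left(16 \right)} \left(-1028 - 958\right) = \left(7 - 144 + 2 \cdot 16^{2}\right) \left(-1028 - 958\right) = \left(7 - 144 + 2 \cdot 256\right) \left(-1986\right) = \left(7 - 144 + 512\right) \left(-1986\right) = 375 \left(-1986\right) = -744750$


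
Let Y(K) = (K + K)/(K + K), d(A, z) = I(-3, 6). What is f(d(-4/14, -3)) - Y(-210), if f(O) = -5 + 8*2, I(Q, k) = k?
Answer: 10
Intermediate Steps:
d(A, z) = 6
f(O) = 11 (f(O) = -5 + 16 = 11)
Y(K) = 1 (Y(K) = (2*K)/((2*K)) = (2*K)*(1/(2*K)) = 1)
f(d(-4/14, -3)) - Y(-210) = 11 - 1*1 = 11 - 1 = 10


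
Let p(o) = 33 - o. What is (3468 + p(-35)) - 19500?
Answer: -15964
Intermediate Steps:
(3468 + p(-35)) - 19500 = (3468 + (33 - 1*(-35))) - 19500 = (3468 + (33 + 35)) - 19500 = (3468 + 68) - 19500 = 3536 - 19500 = -15964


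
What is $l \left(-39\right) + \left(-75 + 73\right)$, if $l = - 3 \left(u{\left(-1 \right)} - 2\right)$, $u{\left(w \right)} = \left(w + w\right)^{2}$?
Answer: $232$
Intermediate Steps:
$u{\left(w \right)} = 4 w^{2}$ ($u{\left(w \right)} = \left(2 w\right)^{2} = 4 w^{2}$)
$l = -6$ ($l = - 3 \left(4 \left(-1\right)^{2} - 2\right) = - 3 \left(4 \cdot 1 - 2\right) = - 3 \left(4 - 2\right) = \left(-3\right) 2 = -6$)
$l \left(-39\right) + \left(-75 + 73\right) = \left(-6\right) \left(-39\right) + \left(-75 + 73\right) = 234 - 2 = 232$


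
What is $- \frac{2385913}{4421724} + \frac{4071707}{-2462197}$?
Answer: $- \frac{23878552393729}{10887155567628} \approx -2.1933$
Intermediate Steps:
$- \frac{2385913}{4421724} + \frac{4071707}{-2462197} = \left(-2385913\right) \frac{1}{4421724} + 4071707 \left(- \frac{1}{2462197}\right) = - \frac{2385913}{4421724} - \frac{4071707}{2462197} = - \frac{23878552393729}{10887155567628}$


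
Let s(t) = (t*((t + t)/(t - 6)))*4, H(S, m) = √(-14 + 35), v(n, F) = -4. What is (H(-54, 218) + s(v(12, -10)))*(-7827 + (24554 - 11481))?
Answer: -335744/5 + 5246*√21 ≈ -43109.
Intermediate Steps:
H(S, m) = √21
s(t) = 8*t²/(-6 + t) (s(t) = (t*((2*t)/(-6 + t)))*4 = (t*(2*t/(-6 + t)))*4 = (2*t²/(-6 + t))*4 = 8*t²/(-6 + t))
(H(-54, 218) + s(v(12, -10)))*(-7827 + (24554 - 11481)) = (√21 + 8*(-4)²/(-6 - 4))*(-7827 + (24554 - 11481)) = (√21 + 8*16/(-10))*(-7827 + 13073) = (√21 + 8*16*(-⅒))*5246 = (√21 - 64/5)*5246 = (-64/5 + √21)*5246 = -335744/5 + 5246*√21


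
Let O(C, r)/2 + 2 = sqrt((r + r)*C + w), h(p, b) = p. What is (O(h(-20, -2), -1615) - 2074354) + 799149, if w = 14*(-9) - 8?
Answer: -1275209 + 2*sqrt(64466) ≈ -1.2747e+6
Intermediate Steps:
w = -134 (w = -126 - 8 = -134)
O(C, r) = -4 + 2*sqrt(-134 + 2*C*r) (O(C, r) = -4 + 2*sqrt((r + r)*C - 134) = -4 + 2*sqrt((2*r)*C - 134) = -4 + 2*sqrt(2*C*r - 134) = -4 + 2*sqrt(-134 + 2*C*r))
(O(h(-20, -2), -1615) - 2074354) + 799149 = ((-4 + 2*sqrt(-134 + 2*(-20)*(-1615))) - 2074354) + 799149 = ((-4 + 2*sqrt(-134 + 64600)) - 2074354) + 799149 = ((-4 + 2*sqrt(64466)) - 2074354) + 799149 = (-2074358 + 2*sqrt(64466)) + 799149 = -1275209 + 2*sqrt(64466)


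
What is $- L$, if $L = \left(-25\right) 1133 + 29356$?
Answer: $-1031$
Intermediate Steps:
$L = 1031$ ($L = -28325 + 29356 = 1031$)
$- L = \left(-1\right) 1031 = -1031$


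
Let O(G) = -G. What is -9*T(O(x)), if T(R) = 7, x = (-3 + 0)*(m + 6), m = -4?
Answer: -63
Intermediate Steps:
x = -6 (x = (-3 + 0)*(-4 + 6) = -3*2 = -6)
-9*T(O(x)) = -9*7 = -63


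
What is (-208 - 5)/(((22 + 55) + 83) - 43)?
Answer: -71/39 ≈ -1.8205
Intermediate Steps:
(-208 - 5)/(((22 + 55) + 83) - 43) = -213/((77 + 83) - 43) = -213/(160 - 43) = -213/117 = -213*1/117 = -71/39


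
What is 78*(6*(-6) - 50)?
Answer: -6708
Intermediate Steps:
78*(6*(-6) - 50) = 78*(-36 - 50) = 78*(-86) = -6708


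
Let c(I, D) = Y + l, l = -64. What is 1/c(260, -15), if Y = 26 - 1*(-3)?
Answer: -1/35 ≈ -0.028571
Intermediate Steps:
Y = 29 (Y = 26 + 3 = 29)
c(I, D) = -35 (c(I, D) = 29 - 64 = -35)
1/c(260, -15) = 1/(-35) = -1/35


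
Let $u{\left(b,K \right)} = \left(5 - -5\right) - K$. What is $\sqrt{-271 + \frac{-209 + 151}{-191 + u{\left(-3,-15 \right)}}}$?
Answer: $\frac{24 i \sqrt{3237}}{83} \approx 16.451 i$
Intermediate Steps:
$u{\left(b,K \right)} = 10 - K$ ($u{\left(b,K \right)} = \left(5 + 5\right) - K = 10 - K$)
$\sqrt{-271 + \frac{-209 + 151}{-191 + u{\left(-3,-15 \right)}}} = \sqrt{-271 + \frac{-209 + 151}{-191 + \left(10 - -15\right)}} = \sqrt{-271 - \frac{58}{-191 + \left(10 + 15\right)}} = \sqrt{-271 - \frac{58}{-191 + 25}} = \sqrt{-271 - \frac{58}{-166}} = \sqrt{-271 - - \frac{29}{83}} = \sqrt{-271 + \frac{29}{83}} = \sqrt{- \frac{22464}{83}} = \frac{24 i \sqrt{3237}}{83}$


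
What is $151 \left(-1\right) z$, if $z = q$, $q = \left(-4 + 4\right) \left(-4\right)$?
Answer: $0$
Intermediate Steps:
$q = 0$ ($q = 0 \left(-4\right) = 0$)
$z = 0$
$151 \left(-1\right) z = 151 \left(-1\right) 0 = \left(-151\right) 0 = 0$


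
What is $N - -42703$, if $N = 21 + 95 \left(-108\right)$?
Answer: $32464$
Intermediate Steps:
$N = -10239$ ($N = 21 - 10260 = -10239$)
$N - -42703 = -10239 - -42703 = -10239 + 42703 = 32464$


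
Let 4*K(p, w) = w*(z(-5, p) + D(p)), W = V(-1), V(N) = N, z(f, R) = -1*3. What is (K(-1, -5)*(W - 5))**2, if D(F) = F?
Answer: 900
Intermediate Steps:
z(f, R) = -3
W = -1
K(p, w) = w*(-3 + p)/4 (K(p, w) = (w*(-3 + p))/4 = w*(-3 + p)/4)
(K(-1, -5)*(W - 5))**2 = (((1/4)*(-5)*(-3 - 1))*(-1 - 5))**2 = (((1/4)*(-5)*(-4))*(-6))**2 = (5*(-6))**2 = (-30)**2 = 900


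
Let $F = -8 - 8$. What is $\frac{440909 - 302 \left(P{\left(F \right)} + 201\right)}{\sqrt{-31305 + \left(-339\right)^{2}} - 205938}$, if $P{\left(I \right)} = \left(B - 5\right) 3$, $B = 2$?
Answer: $- \frac{13143134775}{7068396038} - \frac{382925 \sqrt{5226}}{10602594057} \approx -1.862$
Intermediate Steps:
$F = -16$ ($F = -8 - 8 = -16$)
$P{\left(I \right)} = -9$ ($P{\left(I \right)} = \left(2 - 5\right) 3 = \left(-3\right) 3 = -9$)
$\frac{440909 - 302 \left(P{\left(F \right)} + 201\right)}{\sqrt{-31305 + \left(-339\right)^{2}} - 205938} = \frac{440909 - 302 \left(-9 + 201\right)}{\sqrt{-31305 + \left(-339\right)^{2}} - 205938} = \frac{440909 - 57984}{\sqrt{-31305 + 114921} - 205938} = \frac{440909 - 57984}{\sqrt{83616} - 205938} = \frac{382925}{4 \sqrt{5226} - 205938} = \frac{382925}{-205938 + 4 \sqrt{5226}}$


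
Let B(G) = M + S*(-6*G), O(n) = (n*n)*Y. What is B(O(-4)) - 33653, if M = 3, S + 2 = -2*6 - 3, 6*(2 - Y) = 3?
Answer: -31202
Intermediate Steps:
Y = 3/2 (Y = 2 - ⅙*3 = 2 - ½ = 3/2 ≈ 1.5000)
S = -17 (S = -2 + (-2*6 - 3) = -2 + (-12 - 3) = -2 - 15 = -17)
O(n) = 3*n²/2 (O(n) = (n*n)*(3/2) = n²*(3/2) = 3*n²/2)
B(G) = 3 + 102*G (B(G) = 3 - (-102)*G = 3 + 102*G)
B(O(-4)) - 33653 = (3 + 102*((3/2)*(-4)²)) - 33653 = (3 + 102*((3/2)*16)) - 33653 = (3 + 102*24) - 33653 = (3 + 2448) - 33653 = 2451 - 33653 = -31202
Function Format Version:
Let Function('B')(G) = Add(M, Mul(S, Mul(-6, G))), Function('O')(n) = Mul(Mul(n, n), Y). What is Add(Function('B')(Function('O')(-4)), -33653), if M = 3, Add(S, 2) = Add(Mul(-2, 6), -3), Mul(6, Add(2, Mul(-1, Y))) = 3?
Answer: -31202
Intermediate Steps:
Y = Rational(3, 2) (Y = Add(2, Mul(Rational(-1, 6), 3)) = Add(2, Rational(-1, 2)) = Rational(3, 2) ≈ 1.5000)
S = -17 (S = Add(-2, Add(Mul(-2, 6), -3)) = Add(-2, Add(-12, -3)) = Add(-2, -15) = -17)
Function('O')(n) = Mul(Rational(3, 2), Pow(n, 2)) (Function('O')(n) = Mul(Mul(n, n), Rational(3, 2)) = Mul(Pow(n, 2), Rational(3, 2)) = Mul(Rational(3, 2), Pow(n, 2)))
Function('B')(G) = Add(3, Mul(102, G)) (Function('B')(G) = Add(3, Mul(-17, Mul(-6, G))) = Add(3, Mul(102, G)))
Add(Function('B')(Function('O')(-4)), -33653) = Add(Add(3, Mul(102, Mul(Rational(3, 2), Pow(-4, 2)))), -33653) = Add(Add(3, Mul(102, Mul(Rational(3, 2), 16))), -33653) = Add(Add(3, Mul(102, 24)), -33653) = Add(Add(3, 2448), -33653) = Add(2451, -33653) = -31202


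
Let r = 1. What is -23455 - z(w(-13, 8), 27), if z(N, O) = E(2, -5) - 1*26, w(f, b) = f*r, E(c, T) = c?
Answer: -23431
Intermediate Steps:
w(f, b) = f (w(f, b) = f*1 = f)
z(N, O) = -24 (z(N, O) = 2 - 1*26 = 2 - 26 = -24)
-23455 - z(w(-13, 8), 27) = -23455 - 1*(-24) = -23455 + 24 = -23431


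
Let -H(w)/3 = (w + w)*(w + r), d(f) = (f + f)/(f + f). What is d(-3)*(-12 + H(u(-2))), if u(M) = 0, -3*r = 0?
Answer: -12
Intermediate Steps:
r = 0 (r = -1/3*0 = 0)
d(f) = 1 (d(f) = (2*f)/((2*f)) = (2*f)*(1/(2*f)) = 1)
H(w) = -6*w**2 (H(w) = -3*(w + w)*(w + 0) = -3*2*w*w = -6*w**2)
d(-3)*(-12 + H(u(-2))) = 1*(-12 - 6*0**2) = 1*(-12 - 6*0) = 1*(-12 + 0) = 1*(-12) = -12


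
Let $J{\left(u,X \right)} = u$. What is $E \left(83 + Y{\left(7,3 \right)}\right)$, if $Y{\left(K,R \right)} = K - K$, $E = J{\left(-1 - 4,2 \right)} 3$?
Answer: $-1245$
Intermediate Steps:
$E = -15$ ($E = \left(-1 - 4\right) 3 = \left(-5\right) 3 = -15$)
$Y{\left(K,R \right)} = 0$
$E \left(83 + Y{\left(7,3 \right)}\right) = - 15 \left(83 + 0\right) = \left(-15\right) 83 = -1245$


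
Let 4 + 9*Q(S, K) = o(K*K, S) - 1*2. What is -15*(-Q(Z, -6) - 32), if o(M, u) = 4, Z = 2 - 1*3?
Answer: 1430/3 ≈ 476.67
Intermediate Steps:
Z = -1 (Z = 2 - 3 = -1)
Q(S, K) = -2/9 (Q(S, K) = -4/9 + (4 - 1*2)/9 = -4/9 + (4 - 2)/9 = -4/9 + (⅑)*2 = -4/9 + 2/9 = -2/9)
-15*(-Q(Z, -6) - 32) = -15*(-1*(-2/9) - 32) = -15*(2/9 - 32) = -15*(-286/9) = 1430/3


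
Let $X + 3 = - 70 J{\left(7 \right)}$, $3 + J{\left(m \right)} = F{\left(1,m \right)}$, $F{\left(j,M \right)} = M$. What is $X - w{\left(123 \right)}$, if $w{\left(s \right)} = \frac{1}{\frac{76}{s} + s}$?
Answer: $- \frac{4303138}{15205} \approx -283.01$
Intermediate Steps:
$J{\left(m \right)} = -3 + m$
$X = -283$ ($X = -3 - 70 \left(-3 + 7\right) = -3 - 280 = -283$)
$w{\left(s \right)} = \frac{1}{s + \frac{76}{s}}$
$X - w{\left(123 \right)} = -283 - \frac{123}{76 + 123^{2}} = -283 - \frac{123}{76 + 15129} = -283 - \frac{123}{15205} = - \frac{4303138}{15205}$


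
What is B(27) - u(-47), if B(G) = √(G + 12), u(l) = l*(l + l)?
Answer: -4418 + √39 ≈ -4411.8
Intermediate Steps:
u(l) = 2*l² (u(l) = l*(2*l) = 2*l²)
B(G) = √(12 + G)
B(27) - u(-47) = √(12 + 27) - 2*(-47)² = √39 - 2*2209 = √39 - 1*4418 = √39 - 4418 = -4418 + √39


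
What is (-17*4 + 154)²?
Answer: 7396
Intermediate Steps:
(-17*4 + 154)² = (-68 + 154)² = 86² = 7396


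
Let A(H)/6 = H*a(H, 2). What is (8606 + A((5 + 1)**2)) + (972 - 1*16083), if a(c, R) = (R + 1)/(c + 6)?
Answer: -45427/7 ≈ -6489.6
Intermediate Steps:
a(c, R) = (1 + R)/(6 + c)
A(H) = 18*H/(6 + H) (A(H) = 6*(H*((1 + 2)/(6 + H))) = 6*(H*(3/(6 + H))) = 6*(3*H/(6 + H)) = 18*H/(6 + H))
(8606 + A((5 + 1)**2)) + (972 - 1*16083) = (8606 + 18*(5 + 1)**2/(6 + (5 + 1)**2)) + (972 - 1*16083) = (8606 + 18*6**2/(6 + 6**2)) + (972 - 16083) = (8606 + 18*36/(6 + 36)) - 15111 = (8606 + 18*36/42) - 15111 = (8606 + 18*36*(1/42)) - 15111 = (8606 + 108/7) - 15111 = 60350/7 - 15111 = -45427/7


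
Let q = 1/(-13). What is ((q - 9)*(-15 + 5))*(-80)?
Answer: -94400/13 ≈ -7261.5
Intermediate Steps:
q = -1/13 ≈ -0.076923
((q - 9)*(-15 + 5))*(-80) = ((-1/13 - 9)*(-15 + 5))*(-80) = -118/13*(-10)*(-80) = (1180/13)*(-80) = -94400/13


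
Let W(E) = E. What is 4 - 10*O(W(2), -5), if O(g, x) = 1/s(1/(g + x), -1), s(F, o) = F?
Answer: 34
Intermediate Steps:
O(g, x) = g + x (O(g, x) = 1/(1/(g + x)) = g + x)
4 - 10*O(W(2), -5) = 4 - 10*(2 - 5) = 4 - 10*(-3) = 4 + 30 = 34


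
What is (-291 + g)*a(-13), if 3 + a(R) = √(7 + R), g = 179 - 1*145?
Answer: 771 - 257*I*√6 ≈ 771.0 - 629.52*I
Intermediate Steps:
g = 34 (g = 179 - 145 = 34)
a(R) = -3 + √(7 + R)
(-291 + g)*a(-13) = (-291 + 34)*(-3 + √(7 - 13)) = -257*(-3 + √(-6)) = -257*(-3 + I*√6) = 771 - 257*I*√6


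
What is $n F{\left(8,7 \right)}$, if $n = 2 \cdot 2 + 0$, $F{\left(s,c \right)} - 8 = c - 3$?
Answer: $48$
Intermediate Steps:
$F{\left(s,c \right)} = 5 + c$ ($F{\left(s,c \right)} = 8 + \left(c - 3\right) = 8 + \left(-3 + c\right) = 5 + c$)
$n = 4$ ($n = 4 + 0 = 4$)
$n F{\left(8,7 \right)} = 4 \left(5 + 7\right) = 4 \cdot 12 = 48$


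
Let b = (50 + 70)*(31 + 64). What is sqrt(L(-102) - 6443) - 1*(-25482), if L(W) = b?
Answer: 25482 + sqrt(4957) ≈ 25552.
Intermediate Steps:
b = 11400 (b = 120*95 = 11400)
L(W) = 11400
sqrt(L(-102) - 6443) - 1*(-25482) = sqrt(11400 - 6443) - 1*(-25482) = sqrt(4957) + 25482 = 25482 + sqrt(4957)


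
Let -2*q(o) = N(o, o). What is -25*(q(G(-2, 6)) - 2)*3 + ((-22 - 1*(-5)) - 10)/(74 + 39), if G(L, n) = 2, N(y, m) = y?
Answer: 25398/113 ≈ 224.76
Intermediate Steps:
q(o) = -o/2
-25*(q(G(-2, 6)) - 2)*3 + ((-22 - 1*(-5)) - 10)/(74 + 39) = -25*(-½*2 - 2)*3 + ((-22 - 1*(-5)) - 10)/(74 + 39) = -25*(-1 - 2)*3 + ((-22 + 5) - 10)/113 = -(-75)*3 + (-17 - 10)*(1/113) = -25*(-9) - 27*1/113 = 225 - 27/113 = 25398/113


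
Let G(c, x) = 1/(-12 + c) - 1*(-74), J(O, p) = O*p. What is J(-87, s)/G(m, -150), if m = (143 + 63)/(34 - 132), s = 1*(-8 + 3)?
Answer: 60117/10217 ≈ 5.8840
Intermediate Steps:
s = -5 (s = 1*(-5) = -5)
m = -103/49 (m = 206/(-98) = 206*(-1/98) = -103/49 ≈ -2.1020)
G(c, x) = 74 + 1/(-12 + c) (G(c, x) = 1/(-12 + c) + 74 = 74 + 1/(-12 + c))
J(-87, s)/G(m, -150) = (-87*(-5))/(((-887 + 74*(-103/49))/(-12 - 103/49))) = 435/(((-887 - 7622/49)/(-691/49))) = 435/((-49/691*(-51085/49))) = 435/(51085/691) = 435*(691/51085) = 60117/10217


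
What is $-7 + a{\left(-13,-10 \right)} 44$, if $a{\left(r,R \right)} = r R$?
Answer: $5713$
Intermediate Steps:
$a{\left(r,R \right)} = R r$
$-7 + a{\left(-13,-10 \right)} 44 = -7 + \left(-10\right) \left(-13\right) 44 = -7 + 130 \cdot 44 = -7 + 5720 = 5713$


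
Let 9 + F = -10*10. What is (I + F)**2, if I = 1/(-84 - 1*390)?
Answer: 2669478889/224676 ≈ 11881.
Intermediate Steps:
F = -109 (F = -9 - 10*10 = -9 - 100 = -109)
I = -1/474 (I = 1/(-84 - 390) = 1/(-474) = -1/474 ≈ -0.0021097)
(I + F)**2 = (-1/474 - 109)**2 = (-51667/474)**2 = 2669478889/224676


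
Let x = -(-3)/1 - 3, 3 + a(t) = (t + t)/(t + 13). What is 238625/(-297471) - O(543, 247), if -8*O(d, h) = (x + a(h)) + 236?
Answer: 679669379/23797680 ≈ 28.560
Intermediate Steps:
a(t) = -3 + 2*t/(13 + t) (a(t) = -3 + (t + t)/(t + 13) = -3 + (2*t)/(13 + t) = -3 + 2*t/(13 + t))
x = 0 (x = -(-3) - 3 = -3*(-1) - 3 = 3 - 3 = 0)
O(d, h) = -59/2 - (-39 - h)/(8*(13 + h)) (O(d, h) = -((0 + (-39 - h)/(13 + h)) + 236)/8 = -((-39 - h)/(13 + h) + 236)/8 = -(236 + (-39 - h)/(13 + h))/8 = -59/2 - (-39 - h)/(8*(13 + h)))
238625/(-297471) - O(543, 247) = 238625/(-297471) - (-3029 - 235*247)/(8*(13 + 247)) = 238625*(-1/297471) - (-3029 - 58045)/(8*260) = -238625/297471 - (-61074)/(8*260) = -238625/297471 - 1*(-2349/80) = -238625/297471 + 2349/80 = 679669379/23797680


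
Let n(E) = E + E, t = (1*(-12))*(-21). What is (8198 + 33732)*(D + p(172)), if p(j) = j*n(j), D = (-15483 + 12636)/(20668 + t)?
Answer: 5190060652609/2092 ≈ 2.4809e+9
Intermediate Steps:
t = 252 (t = -12*(-21) = 252)
n(E) = 2*E
D = -2847/20920 (D = (-15483 + 12636)/(20668 + 252) = -2847/20920 ≈ -0.13609)
p(j) = 2*j**2 (p(j) = j*(2*j) = 2*j**2)
(8198 + 33732)*(D + p(172)) = (8198 + 33732)*(-2847/20920 + 2*172**2) = 41930*(-2847/20920 + 2*29584) = 41930*(-2847/20920 + 59168) = 41930*(1237791713/20920) = 5190060652609/2092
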